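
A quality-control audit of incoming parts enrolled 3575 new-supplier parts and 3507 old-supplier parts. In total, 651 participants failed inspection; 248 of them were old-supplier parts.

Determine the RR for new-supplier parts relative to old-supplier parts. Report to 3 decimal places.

new-supplier parts with the outcome: 651 − 248 = 403
new-supplier parts without the outcome: 3575 − 403 = 3172
old-supplier parts without the outcome: 3507 − 248 = 3259
risk, new-supplier parts = 403/3575 = 0.1127
risk, old-supplier parts = 248/3507 = 0.0707
RR = 0.1127 / 0.0707 = 1.594

RR = 1.594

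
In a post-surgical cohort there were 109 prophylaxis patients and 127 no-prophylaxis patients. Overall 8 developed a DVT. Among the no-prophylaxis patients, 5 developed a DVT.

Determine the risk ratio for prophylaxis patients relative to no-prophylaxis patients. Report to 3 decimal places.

RR ≈ 0.699

prophylaxis patients with the outcome: 8 − 5 = 3
prophylaxis patients without the outcome: 109 − 3 = 106
no-prophylaxis patients without the outcome: 127 − 5 = 122
risk, prophylaxis patients = 3/109 = 0.02752
risk, no-prophylaxis patients = 5/127 = 0.03937
RR = 0.02752 / 0.03937 = 0.699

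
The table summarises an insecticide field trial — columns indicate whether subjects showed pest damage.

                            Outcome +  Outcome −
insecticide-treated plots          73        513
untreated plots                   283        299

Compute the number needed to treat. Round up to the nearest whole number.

NNT: 3

risk, insecticide-treated plots = 73/586 = 0.124573
risk, untreated plots = 283/582 = 0.486254
absolute risk difference = 0.361681
1 / 0.361681 = 2.765 → round up → 3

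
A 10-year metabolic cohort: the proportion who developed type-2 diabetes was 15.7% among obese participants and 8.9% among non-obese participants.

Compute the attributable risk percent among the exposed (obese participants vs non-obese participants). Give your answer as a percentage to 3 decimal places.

AR% = (0.1570 − 0.0890) / 0.1570 = 0.4331 → 43.312%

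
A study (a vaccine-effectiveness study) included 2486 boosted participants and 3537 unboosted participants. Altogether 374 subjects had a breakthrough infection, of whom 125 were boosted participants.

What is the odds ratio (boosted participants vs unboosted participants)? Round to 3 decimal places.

OR ≈ 0.699

boosted participants without the outcome: 2486 − 125 = 2361
unboosted participants with the outcome: 374 − 125 = 249
unboosted participants without the outcome: 3537 − 249 = 3288
OR = (125 × 3288) / (2361 × 249) = 411000/587889 ≈ 0.699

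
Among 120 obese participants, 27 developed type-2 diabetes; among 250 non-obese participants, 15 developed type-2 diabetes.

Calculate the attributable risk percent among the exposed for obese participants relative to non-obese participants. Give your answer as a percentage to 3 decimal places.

risk, obese participants = 27/120 = 0.2250
risk, non-obese participants = 15/250 = 0.0600
AR% = (0.2250 − 0.0600) / 0.2250 = 0.7333 → 73.333%

73.333%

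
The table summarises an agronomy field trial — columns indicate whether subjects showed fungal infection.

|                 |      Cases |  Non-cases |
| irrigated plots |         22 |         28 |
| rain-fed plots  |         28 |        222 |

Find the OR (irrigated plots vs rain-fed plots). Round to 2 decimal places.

odds, irrigated plots = 22/28 = 0.7857
odds, rain-fed plots = 28/222 = 0.1261
OR = 0.7857 / 0.1261 = 6.23

OR: 6.23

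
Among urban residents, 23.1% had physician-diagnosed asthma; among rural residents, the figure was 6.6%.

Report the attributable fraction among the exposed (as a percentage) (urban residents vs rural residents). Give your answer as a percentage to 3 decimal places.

AR% = (0.2310 − 0.0660) / 0.2310 = 0.7143 → 71.429%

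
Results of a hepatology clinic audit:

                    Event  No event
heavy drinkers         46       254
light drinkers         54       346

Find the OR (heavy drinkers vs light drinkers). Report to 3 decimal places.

OR = (46 × 346) / (254 × 54) = 15916/13716 ≈ 1.160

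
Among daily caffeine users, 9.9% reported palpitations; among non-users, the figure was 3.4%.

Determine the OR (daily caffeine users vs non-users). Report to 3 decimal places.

OR = 3.122

odds, daily caffeine users = 0.09900/0.90100 = 0.10988
odds, non-users = 0.03400/0.96600 = 0.03520
OR = 0.10988 / 0.03520 = 3.122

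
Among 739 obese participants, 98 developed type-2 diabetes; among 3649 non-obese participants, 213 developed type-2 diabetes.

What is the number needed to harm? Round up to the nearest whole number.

14

risk, obese participants = 98/739 = 0.132612
risk, non-obese participants = 213/3649 = 0.058372
absolute risk difference = 0.074239
1 / 0.074239 = 13.470 → round up → 14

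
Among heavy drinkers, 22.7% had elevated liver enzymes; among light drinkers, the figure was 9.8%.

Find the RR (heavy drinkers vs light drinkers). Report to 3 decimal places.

RR = 0.2270 / 0.0980 = 2.316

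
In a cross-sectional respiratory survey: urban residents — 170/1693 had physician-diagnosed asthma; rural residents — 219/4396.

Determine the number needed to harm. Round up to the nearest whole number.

NNH = 20

risk, urban residents = 170/1693 = 0.100413
risk, rural residents = 219/4396 = 0.049818
absolute risk difference = 0.050595
1 / 0.050595 = 19.765 → round up → 20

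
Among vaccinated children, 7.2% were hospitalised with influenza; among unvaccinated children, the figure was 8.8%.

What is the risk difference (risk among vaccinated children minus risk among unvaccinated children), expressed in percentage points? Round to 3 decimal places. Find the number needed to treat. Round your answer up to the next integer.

RD = -1.600; NNT = 63

risk difference = 0.0720 − 0.0880 = -0.0160 → -1.600 percentage points
absolute risk difference = 0.016000
1 / 0.016000 = 62.500 → round up → 63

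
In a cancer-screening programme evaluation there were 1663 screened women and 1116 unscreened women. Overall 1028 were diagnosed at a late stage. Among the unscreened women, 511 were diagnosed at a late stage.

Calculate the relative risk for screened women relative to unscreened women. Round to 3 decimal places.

screened women with the outcome: 1028 − 511 = 517
screened women without the outcome: 1663 − 517 = 1146
unscreened women without the outcome: 1116 − 511 = 605
risk, screened women = 517/1663 = 0.3109
risk, unscreened women = 511/1116 = 0.4579
RR = 0.3109 / 0.4579 = 0.679

RR ≈ 0.679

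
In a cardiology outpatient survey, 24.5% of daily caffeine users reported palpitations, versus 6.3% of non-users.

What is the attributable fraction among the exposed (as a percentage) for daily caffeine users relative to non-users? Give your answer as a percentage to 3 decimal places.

AR% = (0.2450 − 0.0630) / 0.2450 = 0.7429 → 74.286%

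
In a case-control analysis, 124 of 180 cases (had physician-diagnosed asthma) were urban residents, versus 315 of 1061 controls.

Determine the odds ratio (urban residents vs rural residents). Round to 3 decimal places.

OR = (124 × 746) / (315 × 56) = 92504/17640 ≈ 5.244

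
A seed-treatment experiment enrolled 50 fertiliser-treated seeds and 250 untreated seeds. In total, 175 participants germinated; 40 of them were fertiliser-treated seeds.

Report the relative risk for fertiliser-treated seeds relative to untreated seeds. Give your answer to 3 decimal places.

fertiliser-treated seeds without the outcome: 50 − 40 = 10
untreated seeds with the outcome: 175 − 40 = 135
untreated seeds without the outcome: 250 − 135 = 115
risk, fertiliser-treated seeds = 40/50 = 0.8000
risk, untreated seeds = 135/250 = 0.5400
RR = 0.8000 / 0.5400 = 1.481

RR = 1.481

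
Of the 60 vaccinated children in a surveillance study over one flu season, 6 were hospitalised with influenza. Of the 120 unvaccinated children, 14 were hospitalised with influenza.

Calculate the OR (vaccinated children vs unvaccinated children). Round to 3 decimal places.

odds, vaccinated children = 6/54 = 0.1111
odds, unvaccinated children = 14/106 = 0.1321
OR = 0.1111 / 0.1321 = 0.841

0.841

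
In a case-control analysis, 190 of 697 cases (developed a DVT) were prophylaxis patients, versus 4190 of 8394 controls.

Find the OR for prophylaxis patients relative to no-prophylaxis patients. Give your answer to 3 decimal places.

OR = (190 × 4204) / (4190 × 507) = 798760/2124330 ≈ 0.376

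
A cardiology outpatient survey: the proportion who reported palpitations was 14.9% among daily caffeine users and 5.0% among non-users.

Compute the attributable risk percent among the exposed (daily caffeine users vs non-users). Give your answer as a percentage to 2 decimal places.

AR% = (0.1490 − 0.0500) / 0.1490 = 0.6644 → 66.44%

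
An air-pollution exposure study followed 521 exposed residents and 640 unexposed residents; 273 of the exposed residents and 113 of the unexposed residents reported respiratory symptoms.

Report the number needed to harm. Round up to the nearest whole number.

risk, exposed residents = 273/521 = 0.523992
risk, unexposed residents = 113/640 = 0.176563
absolute risk difference = 0.347430
1 / 0.347430 = 2.878 → round up → 3

3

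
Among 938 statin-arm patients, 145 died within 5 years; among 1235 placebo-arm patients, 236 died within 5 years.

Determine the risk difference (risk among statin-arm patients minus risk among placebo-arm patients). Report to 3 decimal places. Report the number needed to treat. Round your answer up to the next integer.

risk, statin-arm patients = 145/938 = 0.1546
risk, placebo-arm patients = 236/1235 = 0.1911
risk difference = 0.1546 − 0.1911 = -0.037
absolute risk difference = 0.036509
1 / 0.036509 = 27.391 → round up → 28

RD = -0.037; NNT = 28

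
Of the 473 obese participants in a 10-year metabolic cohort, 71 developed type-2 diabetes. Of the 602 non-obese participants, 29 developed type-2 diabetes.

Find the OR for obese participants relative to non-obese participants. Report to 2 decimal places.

OR = 3.49

odds, obese participants = 71/402 = 0.17662
odds, non-obese participants = 29/573 = 0.05061
OR = 0.17662 / 0.05061 = 3.49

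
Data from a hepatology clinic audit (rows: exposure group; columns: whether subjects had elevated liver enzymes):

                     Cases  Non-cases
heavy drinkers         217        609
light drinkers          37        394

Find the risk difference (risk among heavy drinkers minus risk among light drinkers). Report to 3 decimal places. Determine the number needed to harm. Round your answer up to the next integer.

RD = 0.177; NNH = 6

risk, heavy drinkers = 217/826 = 0.2627
risk, light drinkers = 37/431 = 0.0858
risk difference = 0.2627 − 0.0858 = 0.177
absolute risk difference = 0.176865
1 / 0.176865 = 5.654 → round up → 6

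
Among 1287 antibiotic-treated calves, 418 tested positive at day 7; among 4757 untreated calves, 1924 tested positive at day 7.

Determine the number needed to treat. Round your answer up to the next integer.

NNT = 13

risk, antibiotic-treated calves = 418/1287 = 0.324786
risk, untreated calves = 1924/4757 = 0.404457
absolute risk difference = 0.079670
1 / 0.079670 = 12.552 → round up → 13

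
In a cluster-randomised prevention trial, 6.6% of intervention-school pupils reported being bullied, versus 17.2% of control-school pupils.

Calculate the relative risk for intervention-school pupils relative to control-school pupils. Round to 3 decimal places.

RR = 0.0660 / 0.1720 = 0.384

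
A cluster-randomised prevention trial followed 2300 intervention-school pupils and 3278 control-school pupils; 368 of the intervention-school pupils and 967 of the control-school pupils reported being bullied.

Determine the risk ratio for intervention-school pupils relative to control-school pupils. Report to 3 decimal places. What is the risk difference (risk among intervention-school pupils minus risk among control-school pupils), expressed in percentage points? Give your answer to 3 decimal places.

RR = 0.542; RD = -13.500

risk, intervention-school pupils = 368/2300 = 0.1600
risk, control-school pupils = 967/3278 = 0.2950
RR = 0.1600 / 0.2950 = 0.542
risk difference = 0.1600 − 0.2950 = -0.1350 → -13.500 percentage points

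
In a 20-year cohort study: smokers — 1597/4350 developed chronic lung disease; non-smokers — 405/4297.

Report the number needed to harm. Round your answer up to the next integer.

risk, smokers = 1597/4350 = 0.367126
risk, non-smokers = 405/4297 = 0.094252
absolute risk difference = 0.272875
1 / 0.272875 = 3.665 → round up → 4

4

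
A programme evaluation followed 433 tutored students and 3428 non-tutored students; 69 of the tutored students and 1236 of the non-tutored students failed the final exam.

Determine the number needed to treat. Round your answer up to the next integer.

NNT: 5

risk, tutored students = 69/433 = 0.159353
risk, non-tutored students = 1236/3428 = 0.360560
absolute risk difference = 0.201207
1 / 0.201207 = 4.970 → round up → 5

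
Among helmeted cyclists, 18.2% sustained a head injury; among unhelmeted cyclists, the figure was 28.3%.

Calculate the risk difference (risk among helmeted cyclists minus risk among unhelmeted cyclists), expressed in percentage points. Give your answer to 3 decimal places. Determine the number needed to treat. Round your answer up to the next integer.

risk difference = 0.1820 − 0.2830 = -0.1010 → -10.100 percentage points
absolute risk difference = 0.101000
1 / 0.101000 = 9.901 → round up → 10

RD = -10.100; NNT = 10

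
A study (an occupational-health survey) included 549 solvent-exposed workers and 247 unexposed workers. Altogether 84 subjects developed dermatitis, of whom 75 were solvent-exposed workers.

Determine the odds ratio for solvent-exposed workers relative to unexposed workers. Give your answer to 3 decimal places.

solvent-exposed workers without the outcome: 549 − 75 = 474
unexposed workers with the outcome: 84 − 75 = 9
unexposed workers without the outcome: 247 − 9 = 238
OR = (75 × 238) / (474 × 9) = 17850/4266 ≈ 4.184

4.184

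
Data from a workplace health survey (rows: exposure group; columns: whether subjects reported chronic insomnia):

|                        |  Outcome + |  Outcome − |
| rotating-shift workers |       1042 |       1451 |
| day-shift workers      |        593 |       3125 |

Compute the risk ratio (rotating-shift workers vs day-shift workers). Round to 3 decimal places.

RR: 2.621

risk, rotating-shift workers = 1042/2493 = 0.4180
risk, day-shift workers = 593/3718 = 0.1595
RR = 0.4180 / 0.1595 = 2.621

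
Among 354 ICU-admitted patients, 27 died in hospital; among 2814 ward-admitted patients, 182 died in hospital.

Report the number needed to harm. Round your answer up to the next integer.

risk, ICU-admitted patients = 27/354 = 0.076271
risk, ward-admitted patients = 182/2814 = 0.064677
absolute risk difference = 0.011595
1 / 0.011595 = 86.244 → round up → 87

NNH ≈ 87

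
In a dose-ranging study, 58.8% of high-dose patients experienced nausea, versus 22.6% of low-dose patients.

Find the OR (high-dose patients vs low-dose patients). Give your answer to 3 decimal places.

OR: 4.888

odds, high-dose patients = 0.5880/0.4120 = 1.4272
odds, low-dose patients = 0.2260/0.7740 = 0.2920
OR = 1.4272 / 0.2920 = 4.888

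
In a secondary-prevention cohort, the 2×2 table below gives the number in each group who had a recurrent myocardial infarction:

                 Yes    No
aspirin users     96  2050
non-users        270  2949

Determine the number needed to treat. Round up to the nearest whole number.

risk, aspirin users = 96/2146 = 0.044734
risk, non-users = 270/3219 = 0.083877
absolute risk difference = 0.039143
1 / 0.039143 = 25.547 → round up → 26

NNT: 26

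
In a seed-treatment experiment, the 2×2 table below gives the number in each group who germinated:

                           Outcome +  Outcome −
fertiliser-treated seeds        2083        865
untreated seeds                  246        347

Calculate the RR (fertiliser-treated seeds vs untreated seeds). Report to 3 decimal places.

risk, fertiliser-treated seeds = 2083/2948 = 0.7066
risk, untreated seeds = 246/593 = 0.4148
RR = 0.7066 / 0.4148 = 1.703

RR: 1.703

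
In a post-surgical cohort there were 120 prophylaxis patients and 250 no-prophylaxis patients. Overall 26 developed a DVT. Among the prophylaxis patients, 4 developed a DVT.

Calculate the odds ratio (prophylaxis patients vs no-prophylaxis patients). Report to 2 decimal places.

prophylaxis patients without the outcome: 120 − 4 = 116
no-prophylaxis patients with the outcome: 26 − 4 = 22
no-prophylaxis patients without the outcome: 250 − 22 = 228
OR = (4 × 228) / (116 × 22) = 912/2552 ≈ 0.36

OR ≈ 0.36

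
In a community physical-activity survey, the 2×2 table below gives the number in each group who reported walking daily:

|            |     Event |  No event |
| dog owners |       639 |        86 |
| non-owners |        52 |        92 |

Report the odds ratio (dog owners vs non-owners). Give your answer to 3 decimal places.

OR = (639 × 92) / (86 × 52) = 58788/4472 ≈ 13.146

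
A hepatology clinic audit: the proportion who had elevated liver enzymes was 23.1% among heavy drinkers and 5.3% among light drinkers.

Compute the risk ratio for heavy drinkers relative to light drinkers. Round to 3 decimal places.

RR = 0.2310 / 0.0530 = 4.358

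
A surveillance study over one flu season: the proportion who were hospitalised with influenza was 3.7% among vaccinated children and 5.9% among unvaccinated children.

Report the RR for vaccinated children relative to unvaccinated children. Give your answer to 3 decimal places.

RR = 0.03700 / 0.05900 = 0.627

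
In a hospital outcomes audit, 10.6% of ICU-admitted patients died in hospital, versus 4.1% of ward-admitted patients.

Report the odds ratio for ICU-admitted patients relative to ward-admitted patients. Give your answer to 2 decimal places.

2.77

odds, ICU-admitted patients = 0.10600/0.89400 = 0.11857
odds, ward-admitted patients = 0.04100/0.95900 = 0.04275
OR = 0.11857 / 0.04275 = 2.77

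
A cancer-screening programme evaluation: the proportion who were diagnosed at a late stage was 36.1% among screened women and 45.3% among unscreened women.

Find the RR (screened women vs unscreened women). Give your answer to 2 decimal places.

RR = 0.3610 / 0.4530 = 0.80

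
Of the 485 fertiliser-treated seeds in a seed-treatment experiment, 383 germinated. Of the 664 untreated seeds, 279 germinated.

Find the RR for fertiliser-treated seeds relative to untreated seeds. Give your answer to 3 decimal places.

risk, fertiliser-treated seeds = 383/485 = 0.7897
risk, untreated seeds = 279/664 = 0.4202
RR = 0.7897 / 0.4202 = 1.879

RR = 1.879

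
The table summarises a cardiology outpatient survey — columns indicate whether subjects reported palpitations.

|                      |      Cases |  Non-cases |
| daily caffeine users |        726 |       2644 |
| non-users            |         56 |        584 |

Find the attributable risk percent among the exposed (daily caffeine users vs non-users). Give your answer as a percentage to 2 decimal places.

AR% ≈ 59.38%

risk, daily caffeine users = 726/3370 = 0.2154
risk, non-users = 56/640 = 0.0875
AR% = (0.2154 − 0.0875) / 0.2154 = 0.5938 → 59.38%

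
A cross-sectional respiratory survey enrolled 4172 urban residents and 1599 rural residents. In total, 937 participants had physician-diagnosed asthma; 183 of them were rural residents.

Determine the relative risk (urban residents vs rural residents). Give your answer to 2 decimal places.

RR = 1.58

urban residents with the outcome: 937 − 183 = 754
urban residents without the outcome: 4172 − 754 = 3418
rural residents without the outcome: 1599 − 183 = 1416
risk, urban residents = 754/4172 = 0.1807
risk, rural residents = 183/1599 = 0.1144
RR = 0.1807 / 0.1144 = 1.58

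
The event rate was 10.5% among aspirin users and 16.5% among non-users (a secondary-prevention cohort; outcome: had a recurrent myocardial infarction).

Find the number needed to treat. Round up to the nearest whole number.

absolute risk difference = 0.060000
1 / 0.060000 = 16.667 → round up → 17

NNT ≈ 17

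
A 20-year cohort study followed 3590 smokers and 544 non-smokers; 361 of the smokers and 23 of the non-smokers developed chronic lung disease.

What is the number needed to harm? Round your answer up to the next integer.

risk, smokers = 361/3590 = 0.100557
risk, non-smokers = 23/544 = 0.042279
absolute risk difference = 0.058278
1 / 0.058278 = 17.159 → round up → 18

NNH ≈ 18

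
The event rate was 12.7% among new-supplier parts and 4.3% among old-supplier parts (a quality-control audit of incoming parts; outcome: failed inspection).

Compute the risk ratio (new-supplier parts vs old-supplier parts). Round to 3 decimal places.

RR = 0.12700 / 0.04300 = 2.953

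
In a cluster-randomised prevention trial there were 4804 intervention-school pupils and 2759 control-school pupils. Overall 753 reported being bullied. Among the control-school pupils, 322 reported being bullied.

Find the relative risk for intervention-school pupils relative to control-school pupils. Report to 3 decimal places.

intervention-school pupils with the outcome: 753 − 322 = 431
intervention-school pupils without the outcome: 4804 − 431 = 4373
control-school pupils without the outcome: 2759 − 322 = 2437
risk, intervention-school pupils = 431/4804 = 0.0897
risk, control-school pupils = 322/2759 = 0.1167
RR = 0.0897 / 0.1167 = 0.769

RR: 0.769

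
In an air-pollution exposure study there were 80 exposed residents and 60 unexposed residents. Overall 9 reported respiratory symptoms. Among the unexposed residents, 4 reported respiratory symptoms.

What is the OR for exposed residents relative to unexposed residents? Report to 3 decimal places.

OR = 0.933

exposed residents with the outcome: 9 − 4 = 5
exposed residents without the outcome: 80 − 5 = 75
unexposed residents without the outcome: 60 − 4 = 56
OR = (5 × 56) / (75 × 4) = 280/300 ≈ 0.933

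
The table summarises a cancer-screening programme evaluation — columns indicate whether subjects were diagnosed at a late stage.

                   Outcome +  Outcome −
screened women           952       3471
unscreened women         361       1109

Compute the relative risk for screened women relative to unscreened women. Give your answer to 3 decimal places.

RR ≈ 0.876

risk, screened women = 952/4423 = 0.2152
risk, unscreened women = 361/1470 = 0.2456
RR = 0.2152 / 0.2456 = 0.876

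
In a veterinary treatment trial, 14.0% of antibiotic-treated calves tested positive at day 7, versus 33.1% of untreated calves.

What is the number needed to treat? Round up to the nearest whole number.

absolute risk difference = 0.191000
1 / 0.191000 = 5.236 → round up → 6

NNT = 6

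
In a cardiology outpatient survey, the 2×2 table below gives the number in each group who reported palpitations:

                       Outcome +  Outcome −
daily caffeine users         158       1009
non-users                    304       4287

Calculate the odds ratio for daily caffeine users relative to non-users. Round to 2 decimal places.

OR = (158 × 4287) / (1009 × 304) = 677346/306736 ≈ 2.21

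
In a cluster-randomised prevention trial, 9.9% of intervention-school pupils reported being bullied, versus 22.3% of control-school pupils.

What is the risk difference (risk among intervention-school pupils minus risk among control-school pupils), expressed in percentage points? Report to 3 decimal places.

risk difference = 0.0990 − 0.2230 = -0.1240 → -12.400 percentage points

-12.400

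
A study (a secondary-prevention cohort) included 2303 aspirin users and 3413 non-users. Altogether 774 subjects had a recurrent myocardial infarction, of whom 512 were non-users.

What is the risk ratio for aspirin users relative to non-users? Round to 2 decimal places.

0.76

aspirin users with the outcome: 774 − 512 = 262
aspirin users without the outcome: 2303 − 262 = 2041
non-users without the outcome: 3413 − 512 = 2901
risk, aspirin users = 262/2303 = 0.1138
risk, non-users = 512/3413 = 0.1500
RR = 0.1138 / 0.1500 = 0.76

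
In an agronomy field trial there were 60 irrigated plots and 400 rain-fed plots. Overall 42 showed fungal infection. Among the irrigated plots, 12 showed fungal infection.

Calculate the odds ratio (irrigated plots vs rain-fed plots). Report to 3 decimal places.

3.083

irrigated plots without the outcome: 60 − 12 = 48
rain-fed plots with the outcome: 42 − 12 = 30
rain-fed plots without the outcome: 400 − 30 = 370
OR = (12 × 370) / (48 × 30) = 4440/1440 ≈ 3.083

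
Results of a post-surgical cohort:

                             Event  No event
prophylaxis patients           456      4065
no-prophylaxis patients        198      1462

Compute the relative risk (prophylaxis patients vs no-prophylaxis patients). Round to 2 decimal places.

0.85

risk, prophylaxis patients = 456/4521 = 0.1009
risk, no-prophylaxis patients = 198/1660 = 0.1193
RR = 0.1009 / 0.1193 = 0.85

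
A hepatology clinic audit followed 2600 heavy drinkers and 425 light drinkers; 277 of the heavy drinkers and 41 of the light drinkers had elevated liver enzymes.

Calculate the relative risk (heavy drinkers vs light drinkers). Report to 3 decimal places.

risk, heavy drinkers = 277/2600 = 0.1065
risk, light drinkers = 41/425 = 0.0965
RR = 0.1065 / 0.0965 = 1.104

RR ≈ 1.104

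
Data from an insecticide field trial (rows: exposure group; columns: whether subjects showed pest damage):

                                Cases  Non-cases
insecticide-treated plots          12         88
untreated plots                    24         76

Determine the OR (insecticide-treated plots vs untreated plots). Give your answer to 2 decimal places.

OR = (12 × 76) / (88 × 24) = 912/2112 ≈ 0.43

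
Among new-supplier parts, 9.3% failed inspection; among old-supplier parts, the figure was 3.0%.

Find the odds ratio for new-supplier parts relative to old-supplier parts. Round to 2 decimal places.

OR ≈ 3.32

odds, new-supplier parts = 0.09300/0.90700 = 0.10254
odds, old-supplier parts = 0.03000/0.97000 = 0.03093
OR = 0.10254 / 0.03093 = 3.32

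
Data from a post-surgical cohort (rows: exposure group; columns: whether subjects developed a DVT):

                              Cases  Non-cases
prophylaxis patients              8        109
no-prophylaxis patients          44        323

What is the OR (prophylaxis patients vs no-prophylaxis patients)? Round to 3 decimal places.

odds, prophylaxis patients = 8/109 = 0.0734
odds, no-prophylaxis patients = 44/323 = 0.1362
OR = 0.0734 / 0.1362 = 0.539

OR: 0.539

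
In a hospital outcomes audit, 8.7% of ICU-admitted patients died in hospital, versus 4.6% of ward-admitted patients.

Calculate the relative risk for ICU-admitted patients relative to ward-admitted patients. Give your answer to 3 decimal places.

RR = 0.08700 / 0.04600 = 1.891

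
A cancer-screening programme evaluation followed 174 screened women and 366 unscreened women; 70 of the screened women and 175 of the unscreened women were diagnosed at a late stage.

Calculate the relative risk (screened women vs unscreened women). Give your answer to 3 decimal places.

0.841

risk, screened women = 70/174 = 0.4023
risk, unscreened women = 175/366 = 0.4781
RR = 0.4023 / 0.4781 = 0.841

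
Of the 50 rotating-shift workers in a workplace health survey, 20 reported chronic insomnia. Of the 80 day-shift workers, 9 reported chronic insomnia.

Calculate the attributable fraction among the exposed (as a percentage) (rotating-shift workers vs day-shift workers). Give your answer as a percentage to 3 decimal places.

AR%: 71.875%

risk, rotating-shift workers = 20/50 = 0.4000
risk, day-shift workers = 9/80 = 0.1125
AR% = (0.4000 − 0.1125) / 0.4000 = 0.7188 → 71.875%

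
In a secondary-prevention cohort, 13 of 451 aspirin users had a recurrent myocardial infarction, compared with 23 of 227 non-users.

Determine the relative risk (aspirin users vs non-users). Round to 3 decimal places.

0.284

risk, aspirin users = 13/451 = 0.02882
risk, non-users = 23/227 = 0.10132
RR = 0.02882 / 0.10132 = 0.284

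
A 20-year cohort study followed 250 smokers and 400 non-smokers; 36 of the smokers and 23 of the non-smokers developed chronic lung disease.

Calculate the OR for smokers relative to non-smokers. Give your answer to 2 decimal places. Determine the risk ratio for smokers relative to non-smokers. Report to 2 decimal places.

odds, smokers = 36/214 = 0.1682
odds, non-smokers = 23/377 = 0.0610
OR = 0.1682 / 0.0610 = 2.76
risk, smokers = 36/250 = 0.1440
risk, non-smokers = 23/400 = 0.0575
RR = 0.1440 / 0.0575 = 2.50

OR = 2.76; RR = 2.50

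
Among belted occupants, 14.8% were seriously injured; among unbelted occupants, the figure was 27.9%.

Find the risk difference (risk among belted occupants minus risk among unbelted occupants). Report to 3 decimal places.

risk difference = 0.1480 − 0.2790 = -0.131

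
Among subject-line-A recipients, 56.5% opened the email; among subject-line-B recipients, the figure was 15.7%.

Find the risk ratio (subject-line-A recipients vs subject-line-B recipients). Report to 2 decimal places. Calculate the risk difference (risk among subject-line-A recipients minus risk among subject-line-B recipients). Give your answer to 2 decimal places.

RR = 0.5650 / 0.1570 = 3.60
risk difference = 0.5650 − 0.1570 = 0.41

RR = 3.60; RD = 0.41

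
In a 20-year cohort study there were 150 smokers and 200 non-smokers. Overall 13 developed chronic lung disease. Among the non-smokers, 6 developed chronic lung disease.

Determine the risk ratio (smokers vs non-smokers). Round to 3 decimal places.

smokers with the outcome: 13 − 6 = 7
smokers without the outcome: 150 − 7 = 143
non-smokers without the outcome: 200 − 6 = 194
risk, smokers = 7/150 = 0.04667
risk, non-smokers = 6/200 = 0.03000
RR = 0.04667 / 0.03000 = 1.556

1.556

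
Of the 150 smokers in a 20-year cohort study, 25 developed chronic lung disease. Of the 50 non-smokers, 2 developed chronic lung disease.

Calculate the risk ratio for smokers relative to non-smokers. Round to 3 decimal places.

risk, smokers = 25/150 = 0.16667
risk, non-smokers = 2/50 = 0.04000
RR = 0.16667 / 0.04000 = 4.167

RR: 4.167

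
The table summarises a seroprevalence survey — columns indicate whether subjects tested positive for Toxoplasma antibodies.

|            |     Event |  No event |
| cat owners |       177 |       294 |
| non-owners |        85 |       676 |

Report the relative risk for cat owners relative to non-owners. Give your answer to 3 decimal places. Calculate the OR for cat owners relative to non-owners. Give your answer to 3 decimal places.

risk, cat owners = 177/471 = 0.3758
risk, non-owners = 85/761 = 0.1117
RR = 0.3758 / 0.1117 = 3.364
OR = (177 × 676) / (294 × 85) = 119652/24990 ≈ 4.788

RR = 3.364; OR = 4.788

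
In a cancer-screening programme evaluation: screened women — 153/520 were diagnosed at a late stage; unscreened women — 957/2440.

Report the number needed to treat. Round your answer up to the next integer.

risk, screened women = 153/520 = 0.294231
risk, unscreened women = 957/2440 = 0.392213
absolute risk difference = 0.097982
1 / 0.097982 = 10.206 → round up → 11

NNT = 11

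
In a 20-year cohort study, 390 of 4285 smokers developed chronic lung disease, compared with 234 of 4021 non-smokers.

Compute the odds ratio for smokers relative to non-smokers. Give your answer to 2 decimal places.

OR = (390 × 3787) / (3895 × 234) = 1476930/911430 ≈ 1.62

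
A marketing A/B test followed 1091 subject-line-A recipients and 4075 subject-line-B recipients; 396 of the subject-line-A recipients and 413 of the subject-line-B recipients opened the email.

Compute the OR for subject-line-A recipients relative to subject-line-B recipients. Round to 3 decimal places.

OR = (396 × 3662) / (695 × 413) = 1450152/287035 ≈ 5.052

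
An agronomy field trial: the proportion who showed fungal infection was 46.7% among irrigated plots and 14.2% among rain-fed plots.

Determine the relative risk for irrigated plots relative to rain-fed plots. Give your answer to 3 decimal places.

RR = 0.4670 / 0.1420 = 3.289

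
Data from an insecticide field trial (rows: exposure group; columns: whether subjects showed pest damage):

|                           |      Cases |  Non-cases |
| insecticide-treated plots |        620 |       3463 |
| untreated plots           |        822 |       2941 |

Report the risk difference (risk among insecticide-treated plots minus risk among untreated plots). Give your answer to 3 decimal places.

risk, insecticide-treated plots = 620/4083 = 0.1518
risk, untreated plots = 822/3763 = 0.2184
risk difference = 0.1518 − 0.2184 = -0.067

RD: -0.067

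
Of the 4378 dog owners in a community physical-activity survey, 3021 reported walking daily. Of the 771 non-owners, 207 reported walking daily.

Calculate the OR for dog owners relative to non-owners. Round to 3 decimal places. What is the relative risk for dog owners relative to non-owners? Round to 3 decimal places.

OR = (3021 × 564) / (1357 × 207) = 1703844/280899 ≈ 6.066
risk, dog owners = 3021/4378 = 0.6900
risk, non-owners = 207/771 = 0.2685
RR = 0.6900 / 0.2685 = 2.570

OR = 6.066; RR = 2.570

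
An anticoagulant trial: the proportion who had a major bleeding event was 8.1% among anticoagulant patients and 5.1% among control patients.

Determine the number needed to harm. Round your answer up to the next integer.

34

absolute risk difference = 0.030000
1 / 0.030000 = 33.333 → round up → 34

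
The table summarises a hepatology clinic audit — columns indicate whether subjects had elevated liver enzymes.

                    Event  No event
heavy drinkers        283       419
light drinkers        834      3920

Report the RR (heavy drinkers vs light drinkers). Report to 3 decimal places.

risk, heavy drinkers = 283/702 = 0.4031
risk, light drinkers = 834/4754 = 0.1754
RR = 0.4031 / 0.1754 = 2.298

2.298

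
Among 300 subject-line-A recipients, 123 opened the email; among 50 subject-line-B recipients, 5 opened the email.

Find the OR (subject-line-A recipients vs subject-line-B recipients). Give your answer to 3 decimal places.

OR = (123 × 45) / (177 × 5) = 5535/885 ≈ 6.254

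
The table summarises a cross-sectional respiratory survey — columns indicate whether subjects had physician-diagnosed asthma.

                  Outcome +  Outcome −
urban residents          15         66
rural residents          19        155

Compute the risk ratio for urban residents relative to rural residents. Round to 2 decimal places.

1.70

risk, urban residents = 15/81 = 0.1852
risk, rural residents = 19/174 = 0.1092
RR = 0.1852 / 0.1092 = 1.70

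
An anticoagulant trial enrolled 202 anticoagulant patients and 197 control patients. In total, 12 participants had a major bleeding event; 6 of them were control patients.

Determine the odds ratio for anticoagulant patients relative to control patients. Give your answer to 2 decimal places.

OR = 0.97

anticoagulant patients with the outcome: 12 − 6 = 6
anticoagulant patients without the outcome: 202 − 6 = 196
control patients without the outcome: 197 − 6 = 191
odds, anticoagulant patients = 6/196 = 0.03061
odds, control patients = 6/191 = 0.03141
OR = 0.03061 / 0.03141 = 0.97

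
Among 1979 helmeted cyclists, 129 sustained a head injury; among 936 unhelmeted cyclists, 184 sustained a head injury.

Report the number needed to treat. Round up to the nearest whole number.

NNT ≈ 8

risk, helmeted cyclists = 129/1979 = 0.065184
risk, unhelmeted cyclists = 184/936 = 0.196581
absolute risk difference = 0.131397
1 / 0.131397 = 7.611 → round up → 8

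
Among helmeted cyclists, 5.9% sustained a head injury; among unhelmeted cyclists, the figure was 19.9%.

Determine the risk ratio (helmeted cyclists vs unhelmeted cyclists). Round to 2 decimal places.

RR = 0.0590 / 0.1990 = 0.30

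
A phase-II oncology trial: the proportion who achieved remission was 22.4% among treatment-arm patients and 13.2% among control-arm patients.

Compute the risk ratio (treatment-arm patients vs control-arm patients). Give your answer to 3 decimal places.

RR = 0.2240 / 0.1320 = 1.697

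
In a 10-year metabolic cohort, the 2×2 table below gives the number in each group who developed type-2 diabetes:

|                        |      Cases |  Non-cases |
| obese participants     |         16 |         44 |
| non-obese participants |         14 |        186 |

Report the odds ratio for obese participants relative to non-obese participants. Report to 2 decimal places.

odds, obese participants = 16/44 = 0.3636
odds, non-obese participants = 14/186 = 0.0753
OR = 0.3636 / 0.0753 = 4.83

OR: 4.83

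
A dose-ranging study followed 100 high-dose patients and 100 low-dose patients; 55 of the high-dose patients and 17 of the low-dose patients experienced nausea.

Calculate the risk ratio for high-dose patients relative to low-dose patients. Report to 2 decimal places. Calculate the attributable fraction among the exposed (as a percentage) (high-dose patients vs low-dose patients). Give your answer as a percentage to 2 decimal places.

RR = 3.24; AR% = 69.09%

risk, high-dose patients = 55/100 = 0.5500
risk, low-dose patients = 17/100 = 0.1700
RR = 0.5500 / 0.1700 = 3.24
AR% = (0.5500 − 0.1700) / 0.5500 = 0.6909 → 69.09%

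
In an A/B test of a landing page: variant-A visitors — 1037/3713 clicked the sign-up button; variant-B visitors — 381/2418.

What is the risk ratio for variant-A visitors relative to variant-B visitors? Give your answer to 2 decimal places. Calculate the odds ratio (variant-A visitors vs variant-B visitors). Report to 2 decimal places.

RR = 1.77; OR = 2.07

risk, variant-A visitors = 1037/3713 = 0.2793
risk, variant-B visitors = 381/2418 = 0.1576
RR = 0.2793 / 0.1576 = 1.77
OR = (1037 × 2037) / (2676 × 381) = 2112369/1019556 ≈ 2.07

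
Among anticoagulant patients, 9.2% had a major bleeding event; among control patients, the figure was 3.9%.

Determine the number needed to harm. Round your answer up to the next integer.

19

absolute risk difference = 0.053000
1 / 0.053000 = 18.868 → round up → 19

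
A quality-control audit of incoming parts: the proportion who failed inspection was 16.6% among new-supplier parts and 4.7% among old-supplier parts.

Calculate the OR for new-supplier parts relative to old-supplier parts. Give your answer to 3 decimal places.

4.036

odds, new-supplier parts = 0.16600/0.83400 = 0.19904
odds, old-supplier parts = 0.04700/0.95300 = 0.04932
OR = 0.19904 / 0.04932 = 4.036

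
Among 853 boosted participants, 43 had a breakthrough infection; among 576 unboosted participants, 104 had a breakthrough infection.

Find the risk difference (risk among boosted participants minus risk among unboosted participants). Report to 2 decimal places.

-0.13

risk, boosted participants = 43/853 = 0.0504
risk, unboosted participants = 104/576 = 0.1806
risk difference = 0.0504 − 0.1806 = -0.13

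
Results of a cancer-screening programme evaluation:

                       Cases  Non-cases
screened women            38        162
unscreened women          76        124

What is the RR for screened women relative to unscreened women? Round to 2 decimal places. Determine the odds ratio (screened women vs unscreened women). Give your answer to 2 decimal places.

risk, screened women = 38/200 = 0.1900
risk, unscreened women = 76/200 = 0.3800
RR = 0.1900 / 0.3800 = 0.50
OR = (38 × 124) / (162 × 76) = 4712/12312 ≈ 0.38

RR = 0.50; OR = 0.38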